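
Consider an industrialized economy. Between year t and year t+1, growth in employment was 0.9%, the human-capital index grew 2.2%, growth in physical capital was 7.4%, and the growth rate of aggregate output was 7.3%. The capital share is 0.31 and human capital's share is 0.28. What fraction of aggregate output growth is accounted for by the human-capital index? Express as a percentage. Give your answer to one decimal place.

8.4%

The human-capital index contributed 0.28 × 2.2 = 0.616 pp.
Share of growth = 0.616 / 7.3 × 100 = 8.438%.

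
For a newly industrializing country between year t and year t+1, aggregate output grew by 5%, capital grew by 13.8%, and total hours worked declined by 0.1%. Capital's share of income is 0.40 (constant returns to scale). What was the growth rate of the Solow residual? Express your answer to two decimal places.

-0.46%

Labor's share = 1 − 0.4 = 0.6.
Capital: 0.4 × 13.8 = 5.52 pp.
Total hours worked: 0.6 × (-0.1) = -0.06 pp.
TFP growth = 5 − 5.46 = -0.46%.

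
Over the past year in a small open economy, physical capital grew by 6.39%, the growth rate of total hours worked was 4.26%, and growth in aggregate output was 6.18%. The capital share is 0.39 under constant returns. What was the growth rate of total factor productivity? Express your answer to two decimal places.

Labor's share = 1 − 0.39 = 0.61.
Physical capital: 0.39 × 6.39 = 2.4921 pp.
Total hours worked: 0.61 × 4.26 = 2.5986 pp.
TFP growth = 6.18 − 5.0907 = 1.0893%.

Total factor productivity grew 1.09%.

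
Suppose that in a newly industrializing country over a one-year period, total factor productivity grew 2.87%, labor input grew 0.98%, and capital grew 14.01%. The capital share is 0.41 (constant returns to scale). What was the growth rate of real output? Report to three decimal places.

Labor's share = 1 − 0.41 = 0.59.
Capital: 0.41 × 14.01 = 5.7441 pp.
Labor input: 0.59 × 0.98 = 0.5782 pp.
Output growth = 2.87 + 6.3223 = 9.1923%.

Real output growth was 9.192%.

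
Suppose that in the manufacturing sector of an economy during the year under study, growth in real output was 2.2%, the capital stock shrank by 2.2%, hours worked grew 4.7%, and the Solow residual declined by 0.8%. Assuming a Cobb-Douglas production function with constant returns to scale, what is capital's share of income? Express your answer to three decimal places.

Capital's share of income is 0.246.

gY = gA + α·gK + (1−α)·gL, so gY − gA − gL = α(gK − gL).
2.2 + 0.8 − 4.7 = α × (-2.2 − 4.7).
-1.7 = -6.9 α, so α = 0.24638.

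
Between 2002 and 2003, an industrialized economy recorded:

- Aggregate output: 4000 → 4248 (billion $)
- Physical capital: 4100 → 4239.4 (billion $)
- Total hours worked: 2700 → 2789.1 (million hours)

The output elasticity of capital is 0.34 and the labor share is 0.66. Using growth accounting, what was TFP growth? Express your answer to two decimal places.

2.87%

Aggregate output growth = (4248 − 4000) / 4000 = 6.2%.
Physical capital growth = (4239.4 − 4100) / 4100 = 3.4%.
Total hours worked growth = (2789.1 − 2700) / 2700 = 3.3%.
Labor's share = 1 − 0.34 = 0.66.
Physical capital: 0.34 × 3.4 = 1.156 pp.
Total hours worked: 0.66 × 3.3 = 2.178 pp.
TFP growth = 6.2 − 3.334 = 2.866%.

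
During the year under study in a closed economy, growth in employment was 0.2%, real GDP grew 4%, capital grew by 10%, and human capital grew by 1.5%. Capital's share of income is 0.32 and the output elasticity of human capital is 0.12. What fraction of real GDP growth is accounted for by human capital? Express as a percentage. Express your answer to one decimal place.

4.5%

Human capital contributed 0.12 × 1.5 = 0.18 pp.
Share of growth = 0.18 / 4 × 100 = 4.5%.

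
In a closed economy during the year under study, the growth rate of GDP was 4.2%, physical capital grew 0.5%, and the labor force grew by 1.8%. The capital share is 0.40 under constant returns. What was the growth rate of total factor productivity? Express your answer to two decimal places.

Labor's share = 1 − 0.4 = 0.6.
Physical capital: 0.4 × 0.5 = 0.2 pp.
The labor force: 0.6 × 1.8 = 1.08 pp.
TFP growth = 4.2 − 1.28 = 2.92%.

2.92%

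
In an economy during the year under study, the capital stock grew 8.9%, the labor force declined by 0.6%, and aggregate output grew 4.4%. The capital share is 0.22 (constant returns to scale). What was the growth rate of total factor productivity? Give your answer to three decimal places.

Labor's share = 1 − 0.22 = 0.78.
The capital stock: 0.22 × 8.9 = 1.958 pp.
The labor force: 0.78 × (-0.6) = -0.468 pp.
TFP growth = 4.4 − 1.49 = 2.91%.

2.910%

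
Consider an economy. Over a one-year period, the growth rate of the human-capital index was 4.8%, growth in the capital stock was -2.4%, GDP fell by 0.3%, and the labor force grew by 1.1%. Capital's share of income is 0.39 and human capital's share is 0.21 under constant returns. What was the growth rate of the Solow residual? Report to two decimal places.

Labor's share = 1 − 0.39 − 0.21 = 0.4.
The capital stock: 0.39 × (-2.4) = -0.936 pp.
The human-capital index: 0.21 × 4.8 = 1.008 pp.
The labor force: 0.4 × 1.1 = 0.44 pp.
TFP growth = -0.3 − 0.512 = -0.812%.

-0.81%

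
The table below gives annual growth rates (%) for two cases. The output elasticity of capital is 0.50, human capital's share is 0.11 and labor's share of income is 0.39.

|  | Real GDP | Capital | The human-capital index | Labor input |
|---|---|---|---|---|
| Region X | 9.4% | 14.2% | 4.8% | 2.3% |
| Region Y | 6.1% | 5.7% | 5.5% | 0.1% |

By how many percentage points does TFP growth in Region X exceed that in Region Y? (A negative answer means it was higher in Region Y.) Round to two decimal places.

Labor's share = 1 − 0.5 − 0.11 = 0.39.
Region X: TFP = 9.4 − 7.1 − 0.528 − 0.897 = 0.875%.
Region Y: TFP = 6.1 − 2.85 − 0.605 − 0.039 = 2.606%.
Difference = 0.875 − (2.606) = -1.731 pp.

-1.73 percentage points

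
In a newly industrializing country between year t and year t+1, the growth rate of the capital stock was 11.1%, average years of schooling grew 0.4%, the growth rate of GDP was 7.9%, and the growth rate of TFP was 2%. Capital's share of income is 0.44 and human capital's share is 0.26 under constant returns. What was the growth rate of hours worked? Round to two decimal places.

Labor's share = 1 − 0.44 − 0.26 = 0.3.
gY = gA + 0.44×11.1 + 0.26×0.4 + 0.3×g.
0.3×g = 7.9 − 2 − 4.988 = 0.912.
g = 0.912 / 0.3 = 3.04%.

Hours worked grew 3.04%.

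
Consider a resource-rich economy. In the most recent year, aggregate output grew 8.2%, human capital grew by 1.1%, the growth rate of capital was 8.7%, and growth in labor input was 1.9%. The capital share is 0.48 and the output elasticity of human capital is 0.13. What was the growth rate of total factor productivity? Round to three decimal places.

Labor's share = 1 − 0.48 − 0.13 = 0.39.
Capital: 0.48 × 8.7 = 4.176 pp.
Human capital: 0.13 × 1.1 = 0.143 pp.
Labor input: 0.39 × 1.9 = 0.741 pp.
TFP growth = 8.2 − 5.06 = 3.14%.

Total factor productivity grew 3.140%.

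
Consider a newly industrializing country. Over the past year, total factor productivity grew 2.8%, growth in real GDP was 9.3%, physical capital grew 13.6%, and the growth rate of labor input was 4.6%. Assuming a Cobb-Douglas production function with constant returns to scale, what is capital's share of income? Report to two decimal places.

gY = gA + α·gK + (1−α)·gL, so gY − gA − gL = α(gK − gL).
9.3 − 2.8 − 4.6 = α × (13.6 − 4.6).
1.9 = 9 α, so α = 0.2111.

0.21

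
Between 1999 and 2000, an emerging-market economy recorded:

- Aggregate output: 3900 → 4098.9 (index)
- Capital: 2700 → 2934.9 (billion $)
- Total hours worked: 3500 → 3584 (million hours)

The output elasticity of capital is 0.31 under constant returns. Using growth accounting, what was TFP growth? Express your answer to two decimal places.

Aggregate output growth = (4098.9 − 3900) / 3900 = 5.1%.
Capital growth = (2934.9 − 2700) / 2700 = 8.7%.
Total hours worked growth = (3584 − 3500) / 3500 = 2.4%.
Labor's share = 1 − 0.31 = 0.69.
Capital: 0.31 × 8.7 = 2.697 pp.
Total hours worked: 0.69 × 2.4 = 1.656 pp.
TFP growth = 5.1 − 4.353 = 0.747%.

0.75%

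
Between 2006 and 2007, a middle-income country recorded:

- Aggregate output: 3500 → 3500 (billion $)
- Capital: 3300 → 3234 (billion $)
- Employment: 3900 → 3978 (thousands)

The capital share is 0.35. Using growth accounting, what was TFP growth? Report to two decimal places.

Aggregate output growth = (3500 − 3500) / 3500 = 0%.
Capital growth = (3234 − 3300) / 3300 = -2%.
Employment growth = (3978 − 3900) / 3900 = 2%.
Labor's share = 1 − 0.35 = 0.65.
Capital: 0.35 × (-2) = -0.7 pp.
Employment: 0.65 × 2 = 1.3 pp.
TFP growth = 0 − 0.6 = -0.6%.

-0.60%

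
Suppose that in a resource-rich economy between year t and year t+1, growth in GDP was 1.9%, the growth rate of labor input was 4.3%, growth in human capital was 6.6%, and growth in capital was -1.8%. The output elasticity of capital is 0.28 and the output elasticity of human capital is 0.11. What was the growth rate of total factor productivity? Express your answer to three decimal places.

-0.945%

Labor's share = 1 − 0.28 − 0.11 = 0.61.
Capital: 0.28 × (-1.8) = -0.504 pp.
Human capital: 0.11 × 6.6 = 0.726 pp.
Labor input: 0.61 × 4.3 = 2.623 pp.
TFP growth = 1.9 − 2.845 = -0.945%.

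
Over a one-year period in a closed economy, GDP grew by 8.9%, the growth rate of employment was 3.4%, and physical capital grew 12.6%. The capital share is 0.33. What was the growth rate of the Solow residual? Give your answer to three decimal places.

The Solow residual grew 2.464%.

Labor's share = 1 − 0.33 = 0.67.
Physical capital: 0.33 × 12.6 = 4.158 pp.
Employment: 0.67 × 3.4 = 2.278 pp.
TFP growth = 8.9 − 6.436 = 2.464%.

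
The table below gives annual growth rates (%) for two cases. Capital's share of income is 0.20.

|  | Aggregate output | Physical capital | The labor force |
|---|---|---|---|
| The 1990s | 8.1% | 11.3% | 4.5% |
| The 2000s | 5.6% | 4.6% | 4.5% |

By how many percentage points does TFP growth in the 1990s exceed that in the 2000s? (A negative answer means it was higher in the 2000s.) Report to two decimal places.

Labor's share = 1 − 0.2 = 0.8.
The 1990s: TFP = 8.1 − 2.26 − 3.6 = 2.24%.
The 2000s: TFP = 5.6 − 0.92 − 3.6 = 1.08%.
Difference = 2.24 − (1.08) = 1.16 pp.

1.16 percentage points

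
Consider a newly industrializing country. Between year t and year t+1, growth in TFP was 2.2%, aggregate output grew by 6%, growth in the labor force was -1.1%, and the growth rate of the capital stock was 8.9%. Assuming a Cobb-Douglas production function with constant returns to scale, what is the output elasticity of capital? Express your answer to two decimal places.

α = 0.49

gY = gA + α·gK + (1−α)·gL, so gY − gA − gL = α(gK − gL).
6 − 2.2 + 1.1 = α × (8.9 − (-1.1)).
4.9 = 10 α, so α = 0.49.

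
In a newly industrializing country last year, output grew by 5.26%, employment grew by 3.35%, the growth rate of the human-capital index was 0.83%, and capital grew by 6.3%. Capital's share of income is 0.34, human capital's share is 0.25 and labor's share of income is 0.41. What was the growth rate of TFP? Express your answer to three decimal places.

Labor's share = 1 − 0.34 − 0.25 = 0.41.
Capital: 0.34 × 6.3 = 2.142 pp.
The human-capital index: 0.25 × 0.83 = 0.2075 pp.
Employment: 0.41 × 3.35 = 1.3735 pp.
TFP growth = 5.26 − 3.723 = 1.537%.

1.537%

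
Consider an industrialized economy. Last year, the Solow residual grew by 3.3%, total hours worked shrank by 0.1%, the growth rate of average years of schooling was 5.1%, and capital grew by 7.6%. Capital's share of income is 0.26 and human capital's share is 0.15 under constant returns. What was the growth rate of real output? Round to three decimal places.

Labor's share = 1 − 0.26 − 0.15 = 0.59.
Capital: 0.26 × 7.6 = 1.976 pp.
Average years of schooling: 0.15 × 5.1 = 0.765 pp.
Total hours worked: 0.59 × (-0.1) = -0.059 pp.
Output growth = 3.3 + 2.682 = 5.982%.

5.982%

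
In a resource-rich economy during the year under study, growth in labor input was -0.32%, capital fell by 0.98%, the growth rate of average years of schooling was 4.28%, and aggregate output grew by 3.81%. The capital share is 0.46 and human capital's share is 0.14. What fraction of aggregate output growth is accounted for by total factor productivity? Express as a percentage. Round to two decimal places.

Labor's share = 1 − 0.46 − 0.14 = 0.4.
Capital: 0.46 × (-0.98) = -0.4508 pp.
Average years of schooling: 0.14 × 4.28 = 0.5992 pp.
Labor input: 0.4 × (-0.32) = -0.128 pp.
TFP growth = 3.81 − 0.0204 = 3.7896%.
TFP share of growth = 3.7896 / 3.81 × 100 = 99.4646%.

Total factor productivity accounted for 99.46% of growth.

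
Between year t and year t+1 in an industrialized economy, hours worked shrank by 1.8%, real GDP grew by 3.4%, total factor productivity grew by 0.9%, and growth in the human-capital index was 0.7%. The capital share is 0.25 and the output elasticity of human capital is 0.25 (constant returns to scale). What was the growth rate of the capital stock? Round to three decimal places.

Labor's share = 1 − 0.25 − 0.25 = 0.5.
gY = gA + 0.25×0.7 + 0.5×(-1.8) + 0.25×g.
0.25×g = 3.4 − 0.9 + 0.725 = 3.225.
g = 3.225 / 0.25 = 12.9%.

12.900%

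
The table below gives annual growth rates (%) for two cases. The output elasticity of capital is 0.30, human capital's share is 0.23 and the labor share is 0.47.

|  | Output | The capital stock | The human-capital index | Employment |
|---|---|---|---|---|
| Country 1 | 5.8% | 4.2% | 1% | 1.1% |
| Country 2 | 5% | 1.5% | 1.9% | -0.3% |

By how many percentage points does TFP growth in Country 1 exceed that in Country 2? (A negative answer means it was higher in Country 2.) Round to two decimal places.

Labor's share = 1 − 0.3 − 0.23 = 0.47.
Country 1: TFP = 5.8 − 1.26 − 0.23 − 0.517 = 3.793%.
Country 2: TFP = 5 − 0.45 − 0.437 + 0.141 = 4.254%.
Difference = 3.793 − (4.254) = -0.461 pp.

-0.46 percentage points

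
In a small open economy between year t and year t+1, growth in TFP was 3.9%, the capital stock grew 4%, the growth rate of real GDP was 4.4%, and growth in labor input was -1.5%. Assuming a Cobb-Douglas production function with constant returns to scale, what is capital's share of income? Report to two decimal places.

0.36

gY = gA + α·gK + (1−α)·gL, so gY − gA − gL = α(gK − gL).
4.4 − 3.9 + 1.5 = α × (4 − (-1.5)).
2 = 5.5 α, so α = 0.3636.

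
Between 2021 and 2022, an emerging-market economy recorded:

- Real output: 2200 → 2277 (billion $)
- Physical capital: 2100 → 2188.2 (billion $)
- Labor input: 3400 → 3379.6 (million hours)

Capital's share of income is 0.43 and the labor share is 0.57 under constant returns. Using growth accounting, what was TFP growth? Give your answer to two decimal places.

Real output growth = (2277 − 2200) / 2200 = 3.5%.
Physical capital growth = (2188.2 − 2100) / 2100 = 4.2%.
Labor input growth = (3379.6 − 3400) / 3400 = -0.6%.
Labor's share = 1 − 0.43 = 0.57.
Physical capital: 0.43 × 4.2 = 1.806 pp.
Labor input: 0.57 × (-0.6) = -0.342 pp.
TFP growth = 3.5 − 1.464 = 2.036%.

2.04%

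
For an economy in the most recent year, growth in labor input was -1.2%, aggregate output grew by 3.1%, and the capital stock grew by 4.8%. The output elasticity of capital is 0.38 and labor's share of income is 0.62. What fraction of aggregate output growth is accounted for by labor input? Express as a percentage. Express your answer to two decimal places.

Labor's share = 1 − 0.38 = 0.62.
Labor input contributed 0.62 × (-1.2) = -0.744 pp.
Share of growth = -0.744 / 3.1 × 100 = -24%.

-24.00%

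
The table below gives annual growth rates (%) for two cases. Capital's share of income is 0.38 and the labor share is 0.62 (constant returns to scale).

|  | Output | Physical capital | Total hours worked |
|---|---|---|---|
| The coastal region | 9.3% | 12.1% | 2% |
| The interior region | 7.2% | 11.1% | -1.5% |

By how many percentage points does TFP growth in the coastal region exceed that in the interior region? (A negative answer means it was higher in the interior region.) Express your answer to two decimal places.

-0.45 percentage points

Labor's share = 1 − 0.38 = 0.62.
The coastal region: TFP = 9.3 − 4.598 − 1.24 = 3.462%.
The interior region: TFP = 7.2 − 4.218 + 0.93 = 3.912%.
Difference = 3.462 − (3.912) = -0.45 pp.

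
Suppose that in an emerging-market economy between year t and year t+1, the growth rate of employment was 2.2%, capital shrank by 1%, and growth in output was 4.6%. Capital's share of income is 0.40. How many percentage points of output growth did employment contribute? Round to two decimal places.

Labor's share = 1 − 0.4 = 0.6.
Contribution = share × growth = 0.6 × 2.2 = 1.32 pp.

1.32 pp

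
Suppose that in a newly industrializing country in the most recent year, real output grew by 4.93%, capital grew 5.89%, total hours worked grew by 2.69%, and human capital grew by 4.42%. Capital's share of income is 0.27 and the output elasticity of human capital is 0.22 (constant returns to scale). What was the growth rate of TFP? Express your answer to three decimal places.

Labor's share = 1 − 0.27 − 0.22 = 0.51.
Capital: 0.27 × 5.89 = 1.5903 pp.
Human capital: 0.22 × 4.42 = 0.9724 pp.
Total hours worked: 0.51 × 2.69 = 1.3719 pp.
TFP growth = 4.93 − 3.9346 = 0.9954%.

0.995%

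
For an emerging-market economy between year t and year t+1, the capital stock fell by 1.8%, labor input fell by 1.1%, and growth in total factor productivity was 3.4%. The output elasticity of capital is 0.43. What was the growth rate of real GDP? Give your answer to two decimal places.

Labor's share = 1 − 0.43 = 0.57.
The capital stock: 0.43 × (-1.8) = -0.774 pp.
Labor input: 0.57 × (-1.1) = -0.627 pp.
Output growth = 3.4 + (-1.401) = 1.999%.

Real GDP growth was 2.00%.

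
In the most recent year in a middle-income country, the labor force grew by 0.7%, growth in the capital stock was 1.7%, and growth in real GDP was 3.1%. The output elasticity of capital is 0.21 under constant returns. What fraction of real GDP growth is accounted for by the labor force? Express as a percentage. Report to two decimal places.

The labor force accounted for 17.84% of growth.

Labor's share = 1 − 0.21 = 0.79.
The labor force contributed 0.79 × 0.7 = 0.553 pp.
Share of growth = 0.553 / 3.1 × 100 = 17.8387%.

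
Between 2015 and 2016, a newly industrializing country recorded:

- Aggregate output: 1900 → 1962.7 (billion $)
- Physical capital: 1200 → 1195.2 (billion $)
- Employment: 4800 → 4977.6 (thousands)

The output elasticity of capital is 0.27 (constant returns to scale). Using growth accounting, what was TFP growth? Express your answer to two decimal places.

Aggregate output growth = (1962.7 − 1900) / 1900 = 3.3%.
Physical capital growth = (1195.2 − 1200) / 1200 = -0.4%.
Employment growth = (4977.6 − 4800) / 4800 = 3.7%.
Labor's share = 1 − 0.27 = 0.73.
Physical capital: 0.27 × (-0.4) = -0.108 pp.
Employment: 0.73 × 3.7 = 2.701 pp.
TFP growth = 3.3 − 2.593 = 0.707%.

0.71%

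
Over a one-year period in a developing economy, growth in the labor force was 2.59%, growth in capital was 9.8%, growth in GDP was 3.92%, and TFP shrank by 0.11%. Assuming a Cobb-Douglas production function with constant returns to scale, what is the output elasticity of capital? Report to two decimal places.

α = 0.20

gY = gA + α·gK + (1−α)·gL, so gY − gA − gL = α(gK − gL).
3.92 + 0.11 − 2.59 = α × (9.8 − 2.59).
1.44 = 7.21 α, so α = 0.1997.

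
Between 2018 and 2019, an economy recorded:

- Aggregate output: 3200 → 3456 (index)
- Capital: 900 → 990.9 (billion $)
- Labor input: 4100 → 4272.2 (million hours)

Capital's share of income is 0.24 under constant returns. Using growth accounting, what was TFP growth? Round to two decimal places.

Aggregate output growth = (3456 − 3200) / 3200 = 8%.
Capital growth = (990.9 − 900) / 900 = 10.1%.
Labor input growth = (4272.2 − 4100) / 4100 = 4.2%.
Labor's share = 1 − 0.24 = 0.76.
Capital: 0.24 × 10.1 = 2.424 pp.
Labor input: 0.76 × 4.2 = 3.192 pp.
TFP growth = 8 − 5.616 = 2.384%.

2.38%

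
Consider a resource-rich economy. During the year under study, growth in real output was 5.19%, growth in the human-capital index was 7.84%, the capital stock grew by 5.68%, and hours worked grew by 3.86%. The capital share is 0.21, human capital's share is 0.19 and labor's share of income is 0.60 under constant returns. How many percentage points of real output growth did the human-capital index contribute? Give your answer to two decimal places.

1.49

Contribution = share × growth = 0.19 × 7.84 = 1.4896 pp.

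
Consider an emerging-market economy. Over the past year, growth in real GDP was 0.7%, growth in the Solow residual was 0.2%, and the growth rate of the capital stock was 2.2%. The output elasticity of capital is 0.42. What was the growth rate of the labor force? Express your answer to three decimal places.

Labor's share = 1 − 0.42 = 0.58.
gY = gA + 0.42×2.2 + 0.58×g.
0.58×g = 0.7 − 0.2 − 0.924 = -0.424.
g = -0.424 / 0.58 = -0.73103%.

-0.731%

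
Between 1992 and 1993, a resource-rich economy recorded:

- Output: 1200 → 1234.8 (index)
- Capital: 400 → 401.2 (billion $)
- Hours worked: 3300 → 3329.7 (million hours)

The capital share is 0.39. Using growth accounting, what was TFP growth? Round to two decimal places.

Output growth = (1234.8 − 1200) / 1200 = 2.9%.
Capital growth = (401.2 − 400) / 400 = 0.3%.
Hours worked growth = (3329.7 − 3300) / 3300 = 0.9%.
Labor's share = 1 − 0.39 = 0.61.
Capital: 0.39 × 0.3 = 0.117 pp.
Hours worked: 0.61 × 0.9 = 0.549 pp.
TFP growth = 2.9 − 0.666 = 2.234%.

TFP growth was 2.23%.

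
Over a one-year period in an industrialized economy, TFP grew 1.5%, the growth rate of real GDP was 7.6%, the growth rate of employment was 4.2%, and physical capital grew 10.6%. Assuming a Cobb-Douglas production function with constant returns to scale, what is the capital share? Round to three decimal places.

gY = gA + α·gK + (1−α)·gL, so gY − gA − gL = α(gK − gL).
7.6 − 1.5 − 4.2 = α × (10.6 − 4.2).
1.9 = 6.4 α, so α = 0.29688.

The capital share is 0.297.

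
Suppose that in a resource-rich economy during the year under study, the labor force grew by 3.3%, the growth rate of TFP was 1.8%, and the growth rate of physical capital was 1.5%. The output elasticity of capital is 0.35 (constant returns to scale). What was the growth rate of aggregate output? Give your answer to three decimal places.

Labor's share = 1 − 0.35 = 0.65.
Physical capital: 0.35 × 1.5 = 0.525 pp.
The labor force: 0.65 × 3.3 = 2.145 pp.
Output growth = 1.8 + 2.67 = 4.47%.

4.470%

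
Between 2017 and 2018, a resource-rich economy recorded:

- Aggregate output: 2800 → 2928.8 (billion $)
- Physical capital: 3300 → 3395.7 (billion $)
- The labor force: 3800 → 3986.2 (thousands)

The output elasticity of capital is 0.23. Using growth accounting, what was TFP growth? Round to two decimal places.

Aggregate output growth = (2928.8 − 2800) / 2800 = 4.6%.
Physical capital growth = (3395.7 − 3300) / 3300 = 2.9%.
The labor force growth = (3986.2 − 3800) / 3800 = 4.9%.
Labor's share = 1 − 0.23 = 0.77.
Physical capital: 0.23 × 2.9 = 0.667 pp.
The labor force: 0.77 × 4.9 = 3.773 pp.
TFP growth = 4.6 − 4.44 = 0.16%.

0.16%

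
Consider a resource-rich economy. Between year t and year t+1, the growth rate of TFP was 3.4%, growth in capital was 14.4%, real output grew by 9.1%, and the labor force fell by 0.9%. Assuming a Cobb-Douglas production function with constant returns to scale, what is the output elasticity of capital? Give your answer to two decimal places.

α = 0.43

gY = gA + α·gK + (1−α)·gL, so gY − gA − gL = α(gK − gL).
9.1 − 3.4 + 0.9 = α × (14.4 − (-0.9)).
6.6 = 15.3 α, so α = 0.4314.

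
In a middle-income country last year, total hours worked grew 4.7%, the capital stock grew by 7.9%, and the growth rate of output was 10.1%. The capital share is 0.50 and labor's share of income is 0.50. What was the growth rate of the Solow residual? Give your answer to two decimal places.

Labor's share = 1 − 0.5 = 0.5.
The capital stock: 0.5 × 7.9 = 3.95 pp.
Total hours worked: 0.5 × 4.7 = 2.35 pp.
TFP growth = 10.1 − 6.3 = 3.8%.

3.80%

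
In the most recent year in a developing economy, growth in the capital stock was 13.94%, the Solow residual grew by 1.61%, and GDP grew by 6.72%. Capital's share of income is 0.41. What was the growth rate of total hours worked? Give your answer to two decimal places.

-1.03%

Labor's share = 1 − 0.41 = 0.59.
gY = gA + 0.41×13.94 + 0.59×g.
0.59×g = 6.72 − 1.61 − 5.7154 = -0.6054.
g = -0.6054 / 0.59 = -1.0261%.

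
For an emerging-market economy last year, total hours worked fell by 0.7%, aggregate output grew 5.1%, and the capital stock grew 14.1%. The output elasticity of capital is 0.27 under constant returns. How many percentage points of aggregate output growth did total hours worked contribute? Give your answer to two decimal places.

Labor's share = 1 − 0.27 = 0.73.
Contribution = share × growth = 0.73 × (-0.7) = -0.511 pp.

-0.51 percentage points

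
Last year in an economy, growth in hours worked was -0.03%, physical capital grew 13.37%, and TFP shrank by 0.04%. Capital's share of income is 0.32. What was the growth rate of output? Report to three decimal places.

Labor's share = 1 − 0.32 = 0.68.
Physical capital: 0.32 × 13.37 = 4.2784 pp.
Hours worked: 0.68 × (-0.03) = -0.0204 pp.
Output growth = -0.04 + 4.258 = 4.218%.

4.218%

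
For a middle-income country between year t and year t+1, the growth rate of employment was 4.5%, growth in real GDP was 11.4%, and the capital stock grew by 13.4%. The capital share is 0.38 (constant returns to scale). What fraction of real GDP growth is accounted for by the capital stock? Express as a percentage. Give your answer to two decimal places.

The capital stock accounted for 44.67% of growth.

The capital stock contributed 0.38 × 13.4 = 5.092 pp.
Share of growth = 5.092 / 11.4 × 100 = 44.6667%.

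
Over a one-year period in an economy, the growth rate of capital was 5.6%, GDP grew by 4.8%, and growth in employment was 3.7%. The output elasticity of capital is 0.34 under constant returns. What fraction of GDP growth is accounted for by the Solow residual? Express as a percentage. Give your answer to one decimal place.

The Solow residual accounted for 9.5% of growth.

Labor's share = 1 − 0.34 = 0.66.
Capital: 0.34 × 5.6 = 1.904 pp.
Employment: 0.66 × 3.7 = 2.442 pp.
TFP growth = 4.8 − 4.346 = 0.454%.
TFP share of growth = 0.454 / 4.8 × 100 = 9.458%.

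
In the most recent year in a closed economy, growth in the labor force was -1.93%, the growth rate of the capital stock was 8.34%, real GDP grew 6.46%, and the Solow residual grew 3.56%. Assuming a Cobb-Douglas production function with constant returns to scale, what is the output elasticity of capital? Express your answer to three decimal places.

gY = gA + α·gK + (1−α)·gL, so gY − gA − gL = α(gK − gL).
6.46 − 3.56 + 1.93 = α × (8.34 − (-1.93)).
4.83 = 10.27 α, so α = 0.4703.

0.470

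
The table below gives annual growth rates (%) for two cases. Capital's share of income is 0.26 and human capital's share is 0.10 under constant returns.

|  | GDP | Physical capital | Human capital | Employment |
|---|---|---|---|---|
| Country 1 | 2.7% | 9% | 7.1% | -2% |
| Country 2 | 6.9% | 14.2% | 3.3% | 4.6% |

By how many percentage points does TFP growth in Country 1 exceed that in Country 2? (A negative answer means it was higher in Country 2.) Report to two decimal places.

1.00 percentage points

Labor's share = 1 − 0.26 − 0.1 = 0.64.
Country 1: TFP = 2.7 − 2.34 − 0.71 + 1.28 = 0.93%.
Country 2: TFP = 6.9 − 3.692 − 0.33 − 2.944 = -0.066%.
Difference = 0.93 − (-0.066) = 0.996 pp.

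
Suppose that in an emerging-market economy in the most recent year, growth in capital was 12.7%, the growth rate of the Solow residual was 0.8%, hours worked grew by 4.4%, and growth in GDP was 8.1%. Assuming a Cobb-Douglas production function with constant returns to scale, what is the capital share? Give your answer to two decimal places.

gY = gA + α·gK + (1−α)·gL, so gY − gA − gL = α(gK − gL).
8.1 − 0.8 − 4.4 = α × (12.7 − 4.4).
2.9 = 8.3 α, so α = 0.3494.

0.35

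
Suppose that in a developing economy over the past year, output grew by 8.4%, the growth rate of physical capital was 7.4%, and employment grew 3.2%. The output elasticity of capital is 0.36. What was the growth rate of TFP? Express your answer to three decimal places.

Labor's share = 1 − 0.36 = 0.64.
Physical capital: 0.36 × 7.4 = 2.664 pp.
Employment: 0.64 × 3.2 = 2.048 pp.
TFP growth = 8.4 − 4.712 = 3.688%.

3.688%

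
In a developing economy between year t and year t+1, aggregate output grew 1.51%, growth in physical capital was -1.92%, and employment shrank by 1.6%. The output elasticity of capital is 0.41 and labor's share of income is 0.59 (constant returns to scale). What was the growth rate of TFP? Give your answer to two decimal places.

3.24%

Labor's share = 1 − 0.41 = 0.59.
Physical capital: 0.41 × (-1.92) = -0.7872 pp.
Employment: 0.59 × (-1.6) = -0.944 pp.
TFP growth = 1.51 + 1.7312 = 3.2412%.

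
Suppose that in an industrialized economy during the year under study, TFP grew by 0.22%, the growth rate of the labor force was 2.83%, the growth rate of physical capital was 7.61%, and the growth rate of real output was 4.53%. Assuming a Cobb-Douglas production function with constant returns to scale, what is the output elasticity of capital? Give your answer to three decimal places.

gY = gA + α·gK + (1−α)·gL, so gY − gA − gL = α(gK − gL).
4.53 − 0.22 − 2.83 = α × (7.61 − 2.83).
1.48 = 4.78 α, so α = 0.30962.

0.310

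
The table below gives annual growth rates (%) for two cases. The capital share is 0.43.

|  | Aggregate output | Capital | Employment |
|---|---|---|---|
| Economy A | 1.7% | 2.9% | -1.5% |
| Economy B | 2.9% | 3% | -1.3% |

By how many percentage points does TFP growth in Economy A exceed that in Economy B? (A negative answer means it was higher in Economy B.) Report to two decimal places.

Labor's share = 1 − 0.43 = 0.57.
Economy A: TFP = 1.7 − 1.247 + 0.855 = 1.308%.
Economy B: TFP = 2.9 − 1.29 + 0.741 = 2.351%.
Difference = 1.308 − (2.351) = -1.043 pp.

-1.04 percentage points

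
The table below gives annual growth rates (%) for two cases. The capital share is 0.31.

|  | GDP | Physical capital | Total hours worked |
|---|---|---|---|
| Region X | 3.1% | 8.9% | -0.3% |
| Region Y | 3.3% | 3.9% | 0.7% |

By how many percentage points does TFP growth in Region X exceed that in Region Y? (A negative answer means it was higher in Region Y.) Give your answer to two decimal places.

-1.06 percentage points

Labor's share = 1 − 0.31 = 0.69.
Region X: TFP = 3.1 − 2.759 + 0.207 = 0.548%.
Region Y: TFP = 3.3 − 1.209 − 0.483 = 1.608%.
Difference = 0.548 − (1.608) = -1.06 pp.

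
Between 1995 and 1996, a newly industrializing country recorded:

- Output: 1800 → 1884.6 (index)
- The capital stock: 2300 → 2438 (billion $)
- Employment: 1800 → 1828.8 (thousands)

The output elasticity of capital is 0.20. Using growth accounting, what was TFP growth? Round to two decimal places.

Output growth = (1884.6 − 1800) / 1800 = 4.7%.
The capital stock growth = (2438 − 2300) / 2300 = 6%.
Employment growth = (1828.8 − 1800) / 1800 = 1.6%.
Labor's share = 1 − 0.2 = 0.8.
The capital stock: 0.2 × 6 = 1.2 pp.
Employment: 0.8 × 1.6 = 1.28 pp.
TFP growth = 4.7 − 2.48 = 2.22%.

2.22%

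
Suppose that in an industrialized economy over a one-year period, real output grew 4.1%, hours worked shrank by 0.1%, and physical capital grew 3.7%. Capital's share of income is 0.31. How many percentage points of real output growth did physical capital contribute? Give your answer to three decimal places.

Contribution = share × growth = 0.31 × 3.7 = 1.147 pp.

1.147 percentage points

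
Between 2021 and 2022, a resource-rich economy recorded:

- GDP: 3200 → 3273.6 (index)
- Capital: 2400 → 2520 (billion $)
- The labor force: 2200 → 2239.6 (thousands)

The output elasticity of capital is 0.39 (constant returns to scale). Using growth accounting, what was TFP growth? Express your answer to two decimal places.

GDP growth = (3273.6 − 3200) / 3200 = 2.3%.
Capital growth = (2520 − 2400) / 2400 = 5%.
The labor force growth = (2239.6 − 2200) / 2200 = 1.8%.
Labor's share = 1 − 0.39 = 0.61.
Capital: 0.39 × 5 = 1.95 pp.
The labor force: 0.61 × 1.8 = 1.098 pp.
TFP growth = 2.3 − 3.048 = -0.748%.

-0.75%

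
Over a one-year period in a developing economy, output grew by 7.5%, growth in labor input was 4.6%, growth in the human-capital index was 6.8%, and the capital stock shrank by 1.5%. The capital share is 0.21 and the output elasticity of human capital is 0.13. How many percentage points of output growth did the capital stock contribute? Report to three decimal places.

Contribution = share × growth = 0.21 × (-1.5) = -0.315 pp.

-0.315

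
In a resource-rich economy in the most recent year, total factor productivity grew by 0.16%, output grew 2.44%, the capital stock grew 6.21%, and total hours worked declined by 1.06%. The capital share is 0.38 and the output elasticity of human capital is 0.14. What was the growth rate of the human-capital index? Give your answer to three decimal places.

Labor's share = 1 − 0.38 − 0.14 = 0.48.
gY = gA + 0.38×6.21 + 0.48×(-1.06) + 0.14×g.
0.14×g = 2.44 − 0.16 − 1.851 = 0.429.
g = 0.429 / 0.14 = 3.06429%.

The human-capital index growth was 3.064%.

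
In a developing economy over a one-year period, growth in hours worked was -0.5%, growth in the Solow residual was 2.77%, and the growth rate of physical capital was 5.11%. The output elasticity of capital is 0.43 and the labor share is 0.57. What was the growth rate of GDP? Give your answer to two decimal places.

GDP growth was 4.68%.

Labor's share = 1 − 0.43 = 0.57.
Physical capital: 0.43 × 5.11 = 2.1973 pp.
Hours worked: 0.57 × (-0.5) = -0.285 pp.
Output growth = 2.77 + 1.9123 = 4.6823%.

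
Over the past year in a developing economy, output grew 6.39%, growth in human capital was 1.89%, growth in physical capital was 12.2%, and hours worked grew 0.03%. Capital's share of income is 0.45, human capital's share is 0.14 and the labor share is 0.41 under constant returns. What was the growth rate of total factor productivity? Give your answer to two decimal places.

Labor's share = 1 − 0.45 − 0.14 = 0.41.
Physical capital: 0.45 × 12.2 = 5.49 pp.
Human capital: 0.14 × 1.89 = 0.2646 pp.
Hours worked: 0.41 × 0.03 = 0.0123 pp.
TFP growth = 6.39 − 5.7669 = 0.6231%.

Total factor productivity growth was 0.62%.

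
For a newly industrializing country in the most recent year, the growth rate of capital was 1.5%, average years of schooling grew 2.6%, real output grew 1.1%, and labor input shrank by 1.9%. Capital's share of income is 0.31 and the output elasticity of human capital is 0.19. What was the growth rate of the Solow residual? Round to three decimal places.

Labor's share = 1 − 0.31 − 0.19 = 0.5.
Capital: 0.31 × 1.5 = 0.465 pp.
Average years of schooling: 0.19 × 2.6 = 0.494 pp.
Labor input: 0.5 × (-1.9) = -0.95 pp.
TFP growth = 1.1 − 0.009 = 1.091%.

The Solow residual grew 1.091%.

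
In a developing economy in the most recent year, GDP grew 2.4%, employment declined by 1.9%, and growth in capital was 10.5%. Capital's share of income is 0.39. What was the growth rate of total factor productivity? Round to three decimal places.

-0.536%

Labor's share = 1 − 0.39 = 0.61.
Capital: 0.39 × 10.5 = 4.095 pp.
Employment: 0.61 × (-1.9) = -1.159 pp.
TFP growth = 2.4 − 2.936 = -0.536%.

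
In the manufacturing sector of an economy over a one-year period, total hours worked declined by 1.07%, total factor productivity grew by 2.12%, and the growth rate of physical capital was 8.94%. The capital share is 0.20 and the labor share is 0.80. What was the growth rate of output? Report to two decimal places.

Labor's share = 1 − 0.2 = 0.8.
Physical capital: 0.2 × 8.94 = 1.788 pp.
Total hours worked: 0.8 × (-1.07) = -0.856 pp.
Output growth = 2.12 + 0.932 = 3.052%.

3.05%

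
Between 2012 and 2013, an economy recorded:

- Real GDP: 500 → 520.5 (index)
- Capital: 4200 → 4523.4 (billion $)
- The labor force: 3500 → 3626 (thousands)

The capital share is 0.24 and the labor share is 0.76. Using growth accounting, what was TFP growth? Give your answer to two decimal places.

-0.48%

Real GDP growth = (520.5 − 500) / 500 = 4.1%.
Capital growth = (4523.4 − 4200) / 4200 = 7.7%.
The labor force growth = (3626 − 3500) / 3500 = 3.6%.
Labor's share = 1 − 0.24 = 0.76.
Capital: 0.24 × 7.7 = 1.848 pp.
The labor force: 0.76 × 3.6 = 2.736 pp.
TFP growth = 4.1 − 4.584 = -0.484%.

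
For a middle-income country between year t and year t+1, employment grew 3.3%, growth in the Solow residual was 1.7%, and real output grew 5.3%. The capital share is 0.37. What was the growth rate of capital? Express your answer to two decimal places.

4.11%

Labor's share = 1 − 0.37 = 0.63.
gY = gA + 0.63×3.3 + 0.37×g.
0.37×g = 5.3 − 1.7 − 2.079 = 1.521.
g = 1.521 / 0.37 = 4.1108%.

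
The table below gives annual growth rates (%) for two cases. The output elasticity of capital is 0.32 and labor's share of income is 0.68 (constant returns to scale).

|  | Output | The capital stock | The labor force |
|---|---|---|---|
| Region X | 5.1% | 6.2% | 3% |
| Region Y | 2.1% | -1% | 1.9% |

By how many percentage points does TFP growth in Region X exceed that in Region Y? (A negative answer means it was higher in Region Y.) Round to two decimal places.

-0.05 percentage points

Labor's share = 1 − 0.32 = 0.68.
Region X: TFP = 5.1 − 1.984 − 2.04 = 1.076%.
Region Y: TFP = 2.1 + 0.32 − 1.292 = 1.128%.
Difference = 1.076 − (1.128) = -0.052 pp.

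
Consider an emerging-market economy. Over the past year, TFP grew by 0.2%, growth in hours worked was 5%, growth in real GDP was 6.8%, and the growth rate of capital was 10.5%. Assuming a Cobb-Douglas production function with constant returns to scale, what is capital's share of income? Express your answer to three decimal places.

0.291

gY = gA + α·gK + (1−α)·gL, so gY − gA − gL = α(gK − gL).
6.8 − 0.2 − 5 = α × (10.5 − 5).
1.6 = 5.5 α, so α = 0.29091.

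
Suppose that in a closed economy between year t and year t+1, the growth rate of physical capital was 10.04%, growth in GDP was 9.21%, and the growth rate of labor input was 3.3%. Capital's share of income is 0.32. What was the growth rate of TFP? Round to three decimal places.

TFP grew 3.753%.

Labor's share = 1 − 0.32 = 0.68.
Physical capital: 0.32 × 10.04 = 3.2128 pp.
Labor input: 0.68 × 3.3 = 2.244 pp.
TFP growth = 9.21 − 5.4568 = 3.7532%.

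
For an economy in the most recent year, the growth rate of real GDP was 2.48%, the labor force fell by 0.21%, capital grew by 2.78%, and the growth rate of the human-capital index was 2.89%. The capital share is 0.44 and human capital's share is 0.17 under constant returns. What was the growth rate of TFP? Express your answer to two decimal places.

0.85%

Labor's share = 1 − 0.44 − 0.17 = 0.39.
Capital: 0.44 × 2.78 = 1.2232 pp.
The human-capital index: 0.17 × 2.89 = 0.4913 pp.
The labor force: 0.39 × (-0.21) = -0.0819 pp.
TFP growth = 2.48 − 1.6326 = 0.8474%.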